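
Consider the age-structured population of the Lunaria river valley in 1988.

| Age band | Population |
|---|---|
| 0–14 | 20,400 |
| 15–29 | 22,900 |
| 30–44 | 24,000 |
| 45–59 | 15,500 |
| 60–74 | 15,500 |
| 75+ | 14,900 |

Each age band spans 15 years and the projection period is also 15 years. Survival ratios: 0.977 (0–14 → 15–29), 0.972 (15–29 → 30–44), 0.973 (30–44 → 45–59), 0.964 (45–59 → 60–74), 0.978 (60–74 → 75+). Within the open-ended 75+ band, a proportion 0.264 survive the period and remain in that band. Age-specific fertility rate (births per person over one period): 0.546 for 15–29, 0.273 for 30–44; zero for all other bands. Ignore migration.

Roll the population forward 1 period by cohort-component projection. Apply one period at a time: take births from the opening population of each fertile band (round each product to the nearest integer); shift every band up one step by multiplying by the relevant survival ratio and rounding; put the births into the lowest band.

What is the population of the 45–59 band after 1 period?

23352

Let band 1 be 0–14 through band 6 = 75+.
[period 1]
Births: 22900 * 0.546 = 12503, 24000 * 0.273 = 6552 → total 19055
Band 2: 20400 * 0.977 = 19931
Band 3: 22900 * 0.972 = 22259
Band 4: 24000 * 0.973 = 23352
Band 5: 15500 * 0.964 = 14942
Band 6: 15500 * 0.978 + 14900 * 0.264 = 15159 + 3934 = 19093
Giving 19055 / 19931 / 22259 / 23352 / 14942 / 19093.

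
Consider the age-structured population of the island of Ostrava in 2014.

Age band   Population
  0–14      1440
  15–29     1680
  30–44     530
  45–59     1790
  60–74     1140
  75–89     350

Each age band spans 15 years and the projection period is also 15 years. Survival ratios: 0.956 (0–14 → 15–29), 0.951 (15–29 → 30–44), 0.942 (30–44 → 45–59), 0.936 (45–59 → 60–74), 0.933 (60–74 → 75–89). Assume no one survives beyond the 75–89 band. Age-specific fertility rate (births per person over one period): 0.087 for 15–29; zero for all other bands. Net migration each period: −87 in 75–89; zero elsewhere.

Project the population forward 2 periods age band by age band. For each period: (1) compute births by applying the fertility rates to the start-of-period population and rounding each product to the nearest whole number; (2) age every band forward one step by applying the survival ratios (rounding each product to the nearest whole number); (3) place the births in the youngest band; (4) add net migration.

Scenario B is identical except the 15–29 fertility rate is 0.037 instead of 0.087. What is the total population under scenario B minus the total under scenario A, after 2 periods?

Period 1:
Births: 1680 × 0.087 = 146
15–29: 1440 × 0.956 = 1377
30–44: 1680 × 0.951 = 1598
45–59: 530 × 0.942 = 499
60–74: 1790 × 0.936 = 1675
75–89: 1140 × 0.933 = 1064
Net migration: 75–89 − 87 → 977
Giving 146 / 1377 / 1598 / 499 / 1675 / 977.
Period 2:
Births: 1377 × 0.087 = 120
15–29: 146 × 0.956 = 140
30–44: 1377 × 0.951 = 1310
45–59: 1598 × 0.942 = 1505
60–74: 499 × 0.936 = 467
75–89: 1675 × 0.933 = 1563
Net migration: 75–89 − 87 → 1476
Giving 120 / 140 / 1310 / 1505 / 467 / 1476.
Scenario A total after 2 periods: 5018
Scenario B projection —
Period 1:
Births: 1680 × 0.037 = 62
15–29: 1440 × 0.956 = 1377
30–44: 1680 × 0.951 = 1598
45–59: 530 × 0.942 = 499
60–74: 1790 × 0.936 = 1675
75–89: 1140 × 0.933 = 1064
Net migration: 75–89 − 87 → 977
Giving 62 / 1377 / 1598 / 499 / 1675 / 977.
Period 2:
Births: 1377 × 0.037 = 51
15–29: 62 × 0.956 = 59
30–44: 1377 × 0.951 = 1310
45–59: 1598 × 0.942 = 1505
60–74: 499 × 0.936 = 467
75–89: 1675 × 0.933 = 1563
Net migration: 75–89 − 87 → 1476
Giving 51 / 59 / 1310 / 1505 / 467 / 1476.
Scenario B total after 2 periods: 4868
Difference B − A = 4868 − 5018 = -150

-150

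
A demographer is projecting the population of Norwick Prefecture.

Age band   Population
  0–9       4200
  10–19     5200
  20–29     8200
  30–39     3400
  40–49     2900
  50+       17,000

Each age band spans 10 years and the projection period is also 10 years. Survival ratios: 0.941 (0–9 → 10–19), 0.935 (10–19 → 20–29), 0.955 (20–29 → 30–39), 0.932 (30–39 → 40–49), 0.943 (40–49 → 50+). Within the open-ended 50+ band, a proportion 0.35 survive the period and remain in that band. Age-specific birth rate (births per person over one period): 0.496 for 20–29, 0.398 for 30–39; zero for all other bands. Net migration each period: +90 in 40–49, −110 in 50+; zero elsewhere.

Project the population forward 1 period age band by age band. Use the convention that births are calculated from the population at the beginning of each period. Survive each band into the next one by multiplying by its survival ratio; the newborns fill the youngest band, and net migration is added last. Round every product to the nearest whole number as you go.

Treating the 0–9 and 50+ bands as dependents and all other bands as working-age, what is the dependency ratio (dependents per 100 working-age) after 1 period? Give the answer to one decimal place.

70.3

[period 1]
Births: 8200 × 0.496 = 4067 ; 3400 × 0.398 = 1353 — total 5420
10–19: 4200 × 0.941 = 3952
20–29: 5200 × 0.935 = 4862
30–39: 8200 × 0.955 = 7831
40–49: 3400 × 0.932 = 3169
50+: 2900 × 0.943 + 17000 × 0.35 = 2735 + 5950 = 8685
Net migration: 40–49 + 90 → 3259; 50+ − 110 → 8575
End of period: [5420, 3952, 4862, 7831, 3259, 8575]
Dependents (band 0–9 + band 50+) = 5420 + 8575 = 13995; working-age = 19904; ratio = 13995/19904 × 100 = 70.3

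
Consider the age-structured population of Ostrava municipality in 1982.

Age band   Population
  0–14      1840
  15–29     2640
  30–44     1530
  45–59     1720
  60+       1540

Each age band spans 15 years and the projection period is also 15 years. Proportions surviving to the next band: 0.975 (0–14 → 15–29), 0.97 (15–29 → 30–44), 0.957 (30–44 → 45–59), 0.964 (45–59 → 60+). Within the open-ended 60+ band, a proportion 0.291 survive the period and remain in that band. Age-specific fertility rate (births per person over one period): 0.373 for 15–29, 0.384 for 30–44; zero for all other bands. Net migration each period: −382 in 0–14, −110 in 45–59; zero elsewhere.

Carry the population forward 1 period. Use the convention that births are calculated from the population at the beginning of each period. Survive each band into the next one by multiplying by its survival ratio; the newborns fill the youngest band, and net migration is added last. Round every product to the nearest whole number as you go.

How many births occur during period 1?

[period 1]
Births: 2640 × 0.373 = 985  |  1530 × 0.384 = 588 → 1573
15–29: 1840 × 0.975 = 1794
30–44: 2640 × 0.97 = 2561
45–59: 1530 × 0.957 = 1464
60+: 1720 × 0.964 + 1540 × 0.291 = 1658 + 448 = 2106
Net migration: 0–14 − 382 → 1191; 45–59 − 110 → 1354
End of period: [1191, 1794, 2561, 1354, 2106]

1573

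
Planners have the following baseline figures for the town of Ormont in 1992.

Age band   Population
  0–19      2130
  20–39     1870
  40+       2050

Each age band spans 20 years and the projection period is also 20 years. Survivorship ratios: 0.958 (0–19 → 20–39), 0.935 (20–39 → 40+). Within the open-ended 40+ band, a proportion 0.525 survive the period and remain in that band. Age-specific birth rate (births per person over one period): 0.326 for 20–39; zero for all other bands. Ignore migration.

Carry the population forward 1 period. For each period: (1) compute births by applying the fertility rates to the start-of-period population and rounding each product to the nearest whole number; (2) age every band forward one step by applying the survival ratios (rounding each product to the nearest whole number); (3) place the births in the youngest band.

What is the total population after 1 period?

[period 1]
Births: 1870 × 0.326 = 610
20–39: 2130 × 0.958 = 2041
40+: 1870 × 0.935 + 2050 × 0.525 = 1748 + 1076 = 2824
Giving 610 / 2041 / 2824.
Total after period 1: 610 + 2041 + 2824 = 5475

5475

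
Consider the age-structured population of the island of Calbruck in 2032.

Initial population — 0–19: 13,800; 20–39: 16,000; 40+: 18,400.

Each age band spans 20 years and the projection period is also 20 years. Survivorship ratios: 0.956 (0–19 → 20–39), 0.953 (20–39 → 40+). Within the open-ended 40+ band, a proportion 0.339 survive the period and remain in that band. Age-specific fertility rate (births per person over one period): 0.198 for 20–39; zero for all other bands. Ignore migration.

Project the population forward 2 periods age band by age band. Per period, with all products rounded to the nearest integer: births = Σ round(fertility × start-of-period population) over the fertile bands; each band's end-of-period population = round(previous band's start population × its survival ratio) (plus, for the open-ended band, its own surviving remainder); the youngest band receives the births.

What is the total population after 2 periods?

Numbering the bands 1..3 from youngest to oldest:
After projecting period 1:
Births: 16000 × 0.198 = 3168
Band 2: 13800 × 0.956 = 13193
Band 3: 16000 × 0.953 + 18400 × 0.339 = 15248 + 6238 = 21486
Giving 3168 / 13193 / 21486.
After projecting period 2:
Births: 13193 × 0.198 = 2612
Band 2: 3168 × 0.956 = 3029
Band 3: 13193 × 0.953 + 21486 × 0.339 = 12573 + 7284 = 19857
Giving 2612 / 3029 / 19857.
Total after period 2: 2612 + 3029 + 19857 = 25498

25498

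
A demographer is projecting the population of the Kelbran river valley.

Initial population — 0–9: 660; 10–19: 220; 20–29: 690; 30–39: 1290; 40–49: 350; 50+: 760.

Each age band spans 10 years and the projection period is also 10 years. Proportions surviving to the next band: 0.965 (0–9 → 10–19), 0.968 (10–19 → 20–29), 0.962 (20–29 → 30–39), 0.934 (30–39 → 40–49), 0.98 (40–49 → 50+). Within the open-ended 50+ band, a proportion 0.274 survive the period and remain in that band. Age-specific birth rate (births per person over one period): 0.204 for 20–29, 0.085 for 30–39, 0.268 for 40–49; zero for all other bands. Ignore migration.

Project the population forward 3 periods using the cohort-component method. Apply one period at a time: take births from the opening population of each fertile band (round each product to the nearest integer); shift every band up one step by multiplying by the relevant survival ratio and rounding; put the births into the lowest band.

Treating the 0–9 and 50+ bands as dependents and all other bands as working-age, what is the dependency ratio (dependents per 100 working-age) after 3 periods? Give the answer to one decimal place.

Period 1.
Births: 690 × 0.204 = 141, 1290 × 0.085 = 110, 350 × 0.268 = 94 → 345
10–19: 660 × 0.965 = 637
20–29: 220 × 0.968 = 213
30–39: 690 × 0.962 = 664
40–49: 1290 × 0.934 = 1205
50+: 350 × 0.98 + 760 × 0.274 = 343 + 208 = 551
Giving 345 / 637 / 213 / 664 / 1205 / 551.
Period 2.
Births: 213 × 0.204 = 43, 664 × 0.085 = 56, 1205 × 0.268 = 323 → 422
10–19: 345 × 0.965 = 333
20–29: 637 × 0.968 = 617
30–39: 213 × 0.962 = 205
40–49: 664 × 0.934 = 620
50+: 1205 × 0.98 + 551 × 0.274 = 1181 + 151 = 1332
Giving 422 / 333 / 617 / 205 / 620 / 1332.
Period 3.
Births: 617 × 0.204 = 126, 205 × 0.085 = 17, 620 × 0.268 = 166 → 309
10–19: 422 × 0.965 = 407
20–29: 333 × 0.968 = 322
30–39: 617 × 0.962 = 594
40–49: 205 × 0.934 = 191
50+: 620 × 0.98 + 1332 × 0.274 = 608 + 365 = 973
Giving 309 / 407 / 322 / 594 / 191 / 973.
Dependents (band 0–9 + band 50+) = 309 + 973 = 1282; working-age = 1514; ratio = 1282/1514 × 100 = 84.7

84.7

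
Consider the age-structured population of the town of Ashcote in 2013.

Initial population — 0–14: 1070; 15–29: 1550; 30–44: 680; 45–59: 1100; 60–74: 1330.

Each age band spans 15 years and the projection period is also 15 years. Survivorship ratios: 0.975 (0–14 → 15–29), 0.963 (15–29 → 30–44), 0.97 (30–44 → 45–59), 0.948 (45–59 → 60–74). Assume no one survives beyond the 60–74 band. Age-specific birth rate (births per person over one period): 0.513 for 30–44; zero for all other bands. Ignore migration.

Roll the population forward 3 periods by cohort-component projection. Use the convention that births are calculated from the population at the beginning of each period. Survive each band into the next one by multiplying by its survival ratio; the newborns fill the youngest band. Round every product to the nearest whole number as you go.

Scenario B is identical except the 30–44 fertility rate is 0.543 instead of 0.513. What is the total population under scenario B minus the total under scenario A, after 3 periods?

(Bands numbered youngest = 1 to oldest = 5.)
After projecting period 1:
Births: 680 * 0.513 = 349
Band 2: 1070 * 0.975 = 1043
Band 3: 1550 * 0.963 = 1493
Band 4: 680 * 0.97 = 660
Band 5: 1100 * 0.948 = 1043
End of period: [349, 1043, 1493, 660, 1043]
After projecting period 2:
Births: 1493 * 0.513 = 766
Band 2: 349 * 0.975 = 340
Band 3: 1043 * 0.963 = 1004
Band 4: 1493 * 0.97 = 1448
Band 5: 660 * 0.948 = 626
End of period: [766, 340, 1004, 1448, 626]
After projecting period 3:
Births: 1004 * 0.513 = 515
Band 2: 766 * 0.975 = 747
Band 3: 340 * 0.963 = 327
Band 4: 1004 * 0.97 = 974
Band 5: 1448 * 0.948 = 1373
End of period: [515, 747, 327, 974, 1373]
Scenario A total after 3 periods: 3936
Scenario B projection —
After projecting period 1:
Births: 680 * 0.543 = 369
Band 2: 1070 * 0.975 = 1043
Band 3: 1550 * 0.963 = 1493
Band 4: 680 * 0.97 = 660
Band 5: 1100 * 0.948 = 1043
End of period: [369, 1043, 1493, 660, 1043]
After projecting period 2:
Births: 1493 * 0.543 = 811
Band 2: 369 * 0.975 = 360
Band 3: 1043 * 0.963 = 1004
Band 4: 1493 * 0.97 = 1448
Band 5: 660 * 0.948 = 626
End of period: [811, 360, 1004, 1448, 626]
After projecting period 3:
Births: 1004 * 0.543 = 545
Band 2: 811 * 0.975 = 791
Band 3: 360 * 0.963 = 347
Band 4: 1004 * 0.97 = 974
Band 5: 1448 * 0.948 = 1373
End of period: [545, 791, 347, 974, 1373]
Scenario B total after 3 periods: 4030
Difference B − A = 4030 − 3936 = 94

94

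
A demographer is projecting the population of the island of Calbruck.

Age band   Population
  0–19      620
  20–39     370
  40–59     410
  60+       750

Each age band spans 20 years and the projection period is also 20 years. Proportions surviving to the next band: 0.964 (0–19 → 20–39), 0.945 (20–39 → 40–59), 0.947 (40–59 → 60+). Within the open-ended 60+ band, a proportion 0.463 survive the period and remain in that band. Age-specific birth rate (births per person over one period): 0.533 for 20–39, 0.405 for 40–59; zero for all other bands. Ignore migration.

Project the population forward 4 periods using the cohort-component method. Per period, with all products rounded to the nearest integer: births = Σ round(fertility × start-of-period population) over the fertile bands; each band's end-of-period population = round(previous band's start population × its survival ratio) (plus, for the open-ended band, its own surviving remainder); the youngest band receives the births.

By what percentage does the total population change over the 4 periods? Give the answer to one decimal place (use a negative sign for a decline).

-11.8

[period 1]
Births: 370 × 0.533 = 197  |  410 × 0.405 = 166 → 363
20–39: 620 × 0.964 = 598
40–59: 370 × 0.945 = 350
60+: 410 × 0.947 + 750 × 0.463 = 388 + 347 = 735
Population now: 0–19=363, 20–39=598, 40–59=350, 60+=735
[period 2]
Births: 598 × 0.533 = 319  |  350 × 0.405 = 142 → 461
20–39: 363 × 0.964 = 350
40–59: 598 × 0.945 = 565
60+: 350 × 0.947 + 735 × 0.463 = 331 + 340 = 671
Population now: 0–19=461, 20–39=350, 40–59=565, 60+=671
[period 3]
Births: 350 × 0.533 = 187  |  565 × 0.405 = 229 → 416
20–39: 461 × 0.964 = 444
40–59: 350 × 0.945 = 331
60+: 565 × 0.947 + 671 × 0.463 = 535 + 311 = 846
Population now: 0–19=416, 20–39=444, 40–59=331, 60+=846
[period 4]
Births: 444 × 0.533 = 237  |  331 × 0.405 = 134 → 371
20–39: 416 × 0.964 = 401
40–59: 444 × 0.945 = 420
60+: 331 × 0.947 + 846 × 0.463 = 313 + 392 = 705
Population now: 0–19=371, 20–39=401, 40–59=420, 60+=705
Total: 2150 → 1897; change = -253; percentage change = -11.8%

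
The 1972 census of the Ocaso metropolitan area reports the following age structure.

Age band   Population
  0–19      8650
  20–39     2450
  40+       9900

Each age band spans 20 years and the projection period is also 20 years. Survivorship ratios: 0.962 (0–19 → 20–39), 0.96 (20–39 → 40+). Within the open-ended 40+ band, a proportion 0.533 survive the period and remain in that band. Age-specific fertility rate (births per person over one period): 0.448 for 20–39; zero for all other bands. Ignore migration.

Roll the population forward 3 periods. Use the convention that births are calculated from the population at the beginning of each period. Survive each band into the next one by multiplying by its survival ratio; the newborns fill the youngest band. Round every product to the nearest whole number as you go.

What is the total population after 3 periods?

11498

Period 1:
Births: 2450 × 0.448 = 1098
20–39: 8650 × 0.962 = 8321
40+: 2450 × 0.96 + 9900 × 0.533 = 2352 + 5277 = 7629
Giving 1098 / 8321 / 7629.
Period 2:
Births: 8321 × 0.448 = 3728
20–39: 1098 × 0.962 = 1056
40+: 8321 × 0.96 + 7629 × 0.533 = 7988 + 4066 = 12054
Giving 3728 / 1056 / 12054.
Period 3:
Births: 1056 × 0.448 = 473
20–39: 3728 × 0.962 = 3586
40+: 1056 × 0.96 + 12054 × 0.533 = 1014 + 6425 = 7439
Giving 473 / 3586 / 7439.
Total after period 3: 473 + 3586 + 7439 = 11498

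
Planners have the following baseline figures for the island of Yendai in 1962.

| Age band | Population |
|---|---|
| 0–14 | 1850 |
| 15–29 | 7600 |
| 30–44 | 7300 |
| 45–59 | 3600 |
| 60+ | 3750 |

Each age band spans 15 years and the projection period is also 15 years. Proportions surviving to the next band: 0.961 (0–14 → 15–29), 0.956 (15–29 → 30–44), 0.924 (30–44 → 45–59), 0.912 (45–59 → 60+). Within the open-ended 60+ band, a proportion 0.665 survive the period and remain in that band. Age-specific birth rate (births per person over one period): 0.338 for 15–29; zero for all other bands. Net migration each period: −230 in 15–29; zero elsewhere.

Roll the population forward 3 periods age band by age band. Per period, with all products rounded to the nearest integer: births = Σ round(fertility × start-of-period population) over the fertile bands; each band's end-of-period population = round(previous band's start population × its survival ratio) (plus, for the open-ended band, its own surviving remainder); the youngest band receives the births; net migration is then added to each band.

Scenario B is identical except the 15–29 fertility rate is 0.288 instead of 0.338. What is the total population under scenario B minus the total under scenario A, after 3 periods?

Let group 1 be 0–14 through group 5 = 60+.
Period 1:
Births: 7600 * 0.338 = 2569
Group 2: 1850 * 0.961 = 1778
Group 3: 7600 * 0.956 = 7266
Group 4: 7300 * 0.924 = 6745
Group 5: 3600 * 0.912 + 3750 * 0.665 = 3283 + 2494 = 5777
Net migration: Group 2 − 230 → 1548
Giving 2569 / 1548 / 7266 / 6745 / 5777.
Period 2:
Births: 1548 * 0.338 = 523
Group 2: 2569 * 0.961 = 2469
Group 3: 1548 * 0.956 = 1480
Group 4: 7266 * 0.924 = 6714
Group 5: 6745 * 0.912 + 5777 * 0.665 = 6151 + 3842 = 9993
Net migration: Group 2 − 230 → 2239
Giving 523 / 2239 / 1480 / 6714 / 9993.
Period 3:
Births: 2239 * 0.338 = 757
Group 2: 523 * 0.961 = 503
Group 3: 2239 * 0.956 = 2140
Group 4: 1480 * 0.924 = 1368
Group 5: 6714 * 0.912 + 9993 * 0.665 = 6123 + 6645 = 12768
Net migration: Group 2 − 230 → 273
Giving 757 / 273 / 2140 / 1368 / 12768.
Scenario A total after 3 periods: 17306
Scenario B projection —
Period 1:
Births: 7600 * 0.288 = 2189
Group 2: 1850 * 0.961 = 1778
Group 3: 7600 * 0.956 = 7266
Group 4: 7300 * 0.924 = 6745
Group 5: 3600 * 0.912 + 3750 * 0.665 = 3283 + 2494 = 5777
Net migration: Group 2 − 230 → 1548
Giving 2189 / 1548 / 7266 / 6745 / 5777.
Period 2:
Births: 1548 * 0.288 = 446
Group 2: 2189 * 0.961 = 2104
Group 3: 1548 * 0.956 = 1480
Group 4: 7266 * 0.924 = 6714
Group 5: 6745 * 0.912 + 5777 * 0.665 = 6151 + 3842 = 9993
Net migration: Group 2 − 230 → 1874
Giving 446 / 1874 / 1480 / 6714 / 9993.
Period 3:
Births: 1874 * 0.288 = 540
Group 2: 446 * 0.961 = 429
Group 3: 1874 * 0.956 = 1792
Group 4: 1480 * 0.924 = 1368
Group 5: 6714 * 0.912 + 9993 * 0.665 = 6123 + 6645 = 12768
Net migration: Group 2 − 230 → 199
Giving 540 / 199 / 1792 / 1368 / 12768.
Scenario B total after 3 periods: 16667
Difference B − A = 16667 − 17306 = -639

-639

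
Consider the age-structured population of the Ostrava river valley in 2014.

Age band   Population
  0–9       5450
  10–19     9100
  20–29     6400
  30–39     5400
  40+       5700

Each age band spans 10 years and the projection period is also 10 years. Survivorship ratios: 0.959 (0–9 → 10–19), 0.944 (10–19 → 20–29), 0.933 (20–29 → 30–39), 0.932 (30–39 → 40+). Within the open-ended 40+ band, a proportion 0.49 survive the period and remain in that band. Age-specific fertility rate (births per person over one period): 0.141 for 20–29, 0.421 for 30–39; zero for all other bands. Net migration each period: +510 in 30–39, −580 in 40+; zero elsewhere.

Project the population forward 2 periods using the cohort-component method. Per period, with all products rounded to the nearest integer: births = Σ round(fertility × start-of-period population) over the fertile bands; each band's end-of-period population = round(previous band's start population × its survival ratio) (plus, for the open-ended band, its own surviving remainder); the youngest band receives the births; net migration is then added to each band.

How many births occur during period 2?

Call the groups 1 to 5, youngest first.
— Period 1 —
Births: 6400 × 0.141 = 902 ; 5400 × 0.421 = 2273 → total 3175
Group 2: 5450 × 0.959 = 5227
Group 3: 9100 × 0.944 = 8590
Group 4: 6400 × 0.933 = 5971
Group 5: 5400 × 0.932 + 5700 × 0.49 = 5033 + 2793 = 7826
Net migration: Group 4 + 510 → 6481; Group 5 − 580 → 7246
Population now: 0–9=3175, 10–19=5227, 20–29=8590, 30–39=6481, 40+=7246
— Period 2 —
Births: 8590 × 0.141 = 1211 ; 6481 × 0.421 = 2729 → total 3940
Group 2: 3175 × 0.959 = 3045
Group 3: 5227 × 0.944 = 4934
Group 4: 8590 × 0.933 = 8014
Group 5: 6481 × 0.932 + 7246 × 0.49 = 6040 + 3551 = 9591
Net migration: Group 4 + 510 → 8524; Group 5 − 580 → 9011
Population now: 0–9=3940, 10–19=3045, 20–29=4934, 30–39=8524, 40+=9011

3940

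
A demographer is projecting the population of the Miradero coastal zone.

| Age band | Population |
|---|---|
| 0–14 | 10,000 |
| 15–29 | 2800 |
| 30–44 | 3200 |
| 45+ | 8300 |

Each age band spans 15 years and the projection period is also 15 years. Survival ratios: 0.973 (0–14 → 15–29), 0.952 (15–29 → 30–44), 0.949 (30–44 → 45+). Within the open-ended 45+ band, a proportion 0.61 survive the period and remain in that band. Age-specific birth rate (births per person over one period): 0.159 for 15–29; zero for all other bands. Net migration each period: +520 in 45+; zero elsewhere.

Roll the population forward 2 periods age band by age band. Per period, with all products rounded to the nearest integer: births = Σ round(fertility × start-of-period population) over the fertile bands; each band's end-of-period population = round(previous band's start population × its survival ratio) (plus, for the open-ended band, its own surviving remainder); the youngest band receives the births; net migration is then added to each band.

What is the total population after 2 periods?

Period 1:
Births: 2800 × 0.159 = 445
15–29: 10000 × 0.973 = 9730
30–44: 2800 × 0.952 = 2666
45+: 3200 × 0.949 + 8300 × 0.61 = 3037 + 5063 = 8100
Net migration: 45+ + 520 → 8620
→ [445, 9730, 2666, 8620]
Period 2:
Births: 9730 × 0.159 = 1547
15–29: 445 × 0.973 = 433
30–44: 9730 × 0.952 = 9263
45+: 2666 × 0.949 + 8620 × 0.61 = 2530 + 5258 = 7788
Net migration: 45+ + 520 → 8308
→ [1547, 433, 9263, 8308]
Total after period 2: 1547 + 433 + 9263 + 8308 = 19551

19551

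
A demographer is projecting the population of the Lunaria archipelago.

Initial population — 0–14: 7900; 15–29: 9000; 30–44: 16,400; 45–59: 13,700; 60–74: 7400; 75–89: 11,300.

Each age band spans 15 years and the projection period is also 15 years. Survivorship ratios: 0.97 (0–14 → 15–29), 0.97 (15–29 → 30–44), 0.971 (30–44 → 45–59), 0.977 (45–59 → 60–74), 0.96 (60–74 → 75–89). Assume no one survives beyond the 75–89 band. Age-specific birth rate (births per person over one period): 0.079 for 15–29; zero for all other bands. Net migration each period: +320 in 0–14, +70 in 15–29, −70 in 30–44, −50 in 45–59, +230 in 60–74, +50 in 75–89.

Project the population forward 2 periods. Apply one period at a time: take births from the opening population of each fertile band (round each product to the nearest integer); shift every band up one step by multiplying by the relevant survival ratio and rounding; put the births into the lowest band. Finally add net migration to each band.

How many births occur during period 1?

Call the bands 1 to 6, youngest first.
— Period 1 —
Births: 9000 × 0.079 = 711
Band 2: 7900 × 0.97 = 7663
Band 3: 9000 × 0.97 = 8730
Band 4: 16400 × 0.971 = 15924
Band 5: 13700 × 0.977 = 13385
Band 6: 7400 × 0.96 = 7104
Net migration: Band 1 + 320 → 1031; Band 2 + 70 → 7733; Band 3 − 70 → 8660; Band 4 − 50 → 15874; Band 5 + 230 → 13615; Band 6 + 50 → 7154
Giving 1031 / 7733 / 8660 / 15874 / 13615 / 7154.

711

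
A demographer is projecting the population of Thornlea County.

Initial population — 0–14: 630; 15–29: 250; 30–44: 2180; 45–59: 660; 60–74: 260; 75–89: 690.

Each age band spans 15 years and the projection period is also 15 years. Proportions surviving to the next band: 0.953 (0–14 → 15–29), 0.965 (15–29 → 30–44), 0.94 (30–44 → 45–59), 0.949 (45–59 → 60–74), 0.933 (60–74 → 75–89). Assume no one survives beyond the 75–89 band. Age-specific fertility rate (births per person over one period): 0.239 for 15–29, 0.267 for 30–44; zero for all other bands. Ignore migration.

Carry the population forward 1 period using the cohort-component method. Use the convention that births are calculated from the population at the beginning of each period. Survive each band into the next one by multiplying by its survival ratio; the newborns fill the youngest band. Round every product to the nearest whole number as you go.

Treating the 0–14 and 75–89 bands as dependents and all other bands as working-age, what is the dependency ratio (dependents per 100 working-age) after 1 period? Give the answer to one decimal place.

25.2

Let group 1 be 0–14 through group 6 = 75–89.
— Period 1 —
Births: 250 * 0.239 = 60  |  2180 * 0.267 = 582 → total 642
Group 2: 630 * 0.953 = 600
Group 3: 250 * 0.965 = 241
Group 4: 2180 * 0.94 = 2049
Group 5: 660 * 0.949 = 626
Group 6: 260 * 0.933 = 243
→ [642, 600, 241, 2049, 626, 243]
Dependents (band 0–14 + band 75–89) = 642 + 243 = 885; working-age = 3516; ratio = 885/3516 × 100 = 25.2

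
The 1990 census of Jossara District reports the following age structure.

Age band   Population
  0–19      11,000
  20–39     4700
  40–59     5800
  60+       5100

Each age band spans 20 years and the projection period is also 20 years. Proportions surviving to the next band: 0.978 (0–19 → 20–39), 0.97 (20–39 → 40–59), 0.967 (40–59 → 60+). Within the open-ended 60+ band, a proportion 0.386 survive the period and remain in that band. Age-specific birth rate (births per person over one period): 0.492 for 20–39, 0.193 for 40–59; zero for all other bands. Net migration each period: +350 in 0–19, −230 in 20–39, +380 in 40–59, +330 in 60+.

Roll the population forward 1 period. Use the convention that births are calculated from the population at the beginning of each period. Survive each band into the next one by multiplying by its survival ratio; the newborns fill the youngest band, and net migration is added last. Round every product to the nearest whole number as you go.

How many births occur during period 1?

3431

After projecting period 1:
Births: 4700 × 0.492 = 2312 ; 5800 × 0.193 = 1119 ⇒ total 3431
20–39: 11000 × 0.978 = 10758
40–59: 4700 × 0.97 = 4559
60+: 5800 × 0.967 + 5100 × 0.386 = 5609 + 1969 = 7578
Net migration: 0–19 + 350 → 3781; 20–39 − 230 → 10528; 40–59 + 380 → 4939; 60+ + 330 → 7908
Population now: 0–19=3781, 20–39=10528, 40–59=4939, 60+=7908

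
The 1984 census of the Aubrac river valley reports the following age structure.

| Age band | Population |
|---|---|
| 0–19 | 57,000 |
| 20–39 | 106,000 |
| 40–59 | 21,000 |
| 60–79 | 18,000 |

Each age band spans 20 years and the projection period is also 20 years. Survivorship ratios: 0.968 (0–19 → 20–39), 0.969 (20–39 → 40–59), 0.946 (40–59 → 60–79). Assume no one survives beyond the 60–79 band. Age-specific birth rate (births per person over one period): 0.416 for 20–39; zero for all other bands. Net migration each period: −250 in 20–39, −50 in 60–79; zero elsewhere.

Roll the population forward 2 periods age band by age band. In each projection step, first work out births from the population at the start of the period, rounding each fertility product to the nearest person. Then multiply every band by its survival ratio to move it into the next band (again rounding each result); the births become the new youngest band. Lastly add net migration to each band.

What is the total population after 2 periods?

— Period 1 —
Births: 106000 × 0.416 = 44096
20–39: 57000 × 0.968 = 55176
40–59: 106000 × 0.969 = 102714
60–79: 21000 × 0.946 = 19866
Net migration: 20–39 − 250 → 54926; 60–79 − 50 → 19816
Population now: 0–19=44096, 20–39=54926, 40–59=102714, 60–79=19816
— Period 2 —
Births: 54926 × 0.416 = 22849
20–39: 44096 × 0.968 = 42685
40–59: 54926 × 0.969 = 53223
60–79: 102714 × 0.946 = 97167
Net migration: 20–39 − 250 → 42435; 60–79 − 50 → 97117
Population now: 0–19=22849, 20–39=42435, 40–59=53223, 60–79=97117
Total after period 2: 22849 + 42435 + 53223 + 97117 = 215624

215624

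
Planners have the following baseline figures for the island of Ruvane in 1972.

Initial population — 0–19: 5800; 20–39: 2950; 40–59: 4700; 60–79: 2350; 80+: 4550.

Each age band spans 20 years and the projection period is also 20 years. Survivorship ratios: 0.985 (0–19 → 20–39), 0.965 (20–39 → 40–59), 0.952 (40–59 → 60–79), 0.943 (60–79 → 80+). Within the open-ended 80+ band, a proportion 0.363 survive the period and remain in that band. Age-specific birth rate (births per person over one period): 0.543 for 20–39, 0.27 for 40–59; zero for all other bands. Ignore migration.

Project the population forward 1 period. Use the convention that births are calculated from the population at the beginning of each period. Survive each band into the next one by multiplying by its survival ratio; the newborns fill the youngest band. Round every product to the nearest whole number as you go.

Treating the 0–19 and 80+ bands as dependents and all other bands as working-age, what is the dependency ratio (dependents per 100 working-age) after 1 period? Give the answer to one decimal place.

Period 1:
Births: 2950 × 0.543 = 1602, 4700 × 0.27 = 1269 — total 2871
20–39: 5800 × 0.985 = 5713
40–59: 2950 × 0.965 = 2847
60–79: 4700 × 0.952 = 4474
80+: 2350 × 0.943 + 4550 × 0.363 = 2216 + 1652 = 3868
Giving 2871 / 5713 / 2847 / 4474 / 3868.
Dependents (band 0–19 + band 80+) = 2871 + 3868 = 6739; working-age = 13034; ratio = 6739/13034 × 100 = 51.7

51.7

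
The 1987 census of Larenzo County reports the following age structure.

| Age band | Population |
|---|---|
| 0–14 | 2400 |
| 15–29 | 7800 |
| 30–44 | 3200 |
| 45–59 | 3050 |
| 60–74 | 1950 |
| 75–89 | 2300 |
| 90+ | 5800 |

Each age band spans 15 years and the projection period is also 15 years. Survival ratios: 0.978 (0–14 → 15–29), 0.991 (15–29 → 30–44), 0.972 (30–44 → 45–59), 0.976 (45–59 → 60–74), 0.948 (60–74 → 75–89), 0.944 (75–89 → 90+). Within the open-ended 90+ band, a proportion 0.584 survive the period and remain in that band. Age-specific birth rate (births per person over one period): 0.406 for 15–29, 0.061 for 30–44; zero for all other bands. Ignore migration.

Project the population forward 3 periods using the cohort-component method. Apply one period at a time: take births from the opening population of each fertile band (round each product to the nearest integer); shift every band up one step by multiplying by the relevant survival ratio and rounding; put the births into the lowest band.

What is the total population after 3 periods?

24180

After projecting period 1:
Births: 7800 × 0.406 = 3167  |  3200 × 0.061 = 195 → 3362
15–29: 2400 × 0.978 = 2347
30–44: 7800 × 0.991 = 7730
45–59: 3200 × 0.972 = 3110
60–74: 3050 × 0.976 = 2977
75–89: 1950 × 0.948 = 1849
90+: 2300 × 0.944 + 5800 × 0.584 = 2171 + 3387 = 5558
End of period: [3362, 2347, 7730, 3110, 2977, 1849, 5558]
After projecting period 2:
Births: 2347 × 0.406 = 953  |  7730 × 0.061 = 472 → 1425
15–29: 3362 × 0.978 = 3288
30–44: 2347 × 0.991 = 2326
45–59: 7730 × 0.972 = 7514
60–74: 3110 × 0.976 = 3035
75–89: 2977 × 0.948 = 2822
90+: 1849 × 0.944 + 5558 × 0.584 = 1745 + 3246 = 4991
End of period: [1425, 3288, 2326, 7514, 3035, 2822, 4991]
After projecting period 3:
Births: 3288 × 0.406 = 1335  |  2326 × 0.061 = 142 → 1477
15–29: 1425 × 0.978 = 1394
30–44: 3288 × 0.991 = 3258
45–59: 2326 × 0.972 = 2261
60–74: 7514 × 0.976 = 7334
75–89: 3035 × 0.948 = 2877
90+: 2822 × 0.944 + 4991 × 0.584 = 2664 + 2915 = 5579
End of period: [1477, 1394, 3258, 2261, 7334, 2877, 5579]
Total after period 3: 1477 + 1394 + 3258 + 2261 + 7334 + 2877 + 5579 = 24180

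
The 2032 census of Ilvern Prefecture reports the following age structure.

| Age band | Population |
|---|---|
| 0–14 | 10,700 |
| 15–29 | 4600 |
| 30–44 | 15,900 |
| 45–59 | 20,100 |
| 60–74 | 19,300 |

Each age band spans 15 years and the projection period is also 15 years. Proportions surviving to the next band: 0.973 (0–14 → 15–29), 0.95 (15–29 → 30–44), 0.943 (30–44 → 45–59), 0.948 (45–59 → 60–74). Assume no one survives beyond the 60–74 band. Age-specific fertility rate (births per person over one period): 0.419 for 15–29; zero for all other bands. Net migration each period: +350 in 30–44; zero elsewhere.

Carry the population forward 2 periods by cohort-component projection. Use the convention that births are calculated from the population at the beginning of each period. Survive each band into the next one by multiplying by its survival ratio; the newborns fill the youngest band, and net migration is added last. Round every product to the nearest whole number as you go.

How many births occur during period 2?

4362

After projecting period 1:
Births: 4600 × 0.419 = 1927
15–29: 10700 × 0.973 = 10411
30–44: 4600 × 0.95 = 4370
45–59: 15900 × 0.943 = 14994
60–74: 20100 × 0.948 = 19055
Net migration: 30–44 + 350 → 4720
→ [1927, 10411, 4720, 14994, 19055]
After projecting period 2:
Births: 10411 × 0.419 = 4362
15–29: 1927 × 0.973 = 1875
30–44: 10411 × 0.95 = 9890
45–59: 4720 × 0.943 = 4451
60–74: 14994 × 0.948 = 14214
Net migration: 30–44 + 350 → 10240
→ [4362, 1875, 10240, 4451, 14214]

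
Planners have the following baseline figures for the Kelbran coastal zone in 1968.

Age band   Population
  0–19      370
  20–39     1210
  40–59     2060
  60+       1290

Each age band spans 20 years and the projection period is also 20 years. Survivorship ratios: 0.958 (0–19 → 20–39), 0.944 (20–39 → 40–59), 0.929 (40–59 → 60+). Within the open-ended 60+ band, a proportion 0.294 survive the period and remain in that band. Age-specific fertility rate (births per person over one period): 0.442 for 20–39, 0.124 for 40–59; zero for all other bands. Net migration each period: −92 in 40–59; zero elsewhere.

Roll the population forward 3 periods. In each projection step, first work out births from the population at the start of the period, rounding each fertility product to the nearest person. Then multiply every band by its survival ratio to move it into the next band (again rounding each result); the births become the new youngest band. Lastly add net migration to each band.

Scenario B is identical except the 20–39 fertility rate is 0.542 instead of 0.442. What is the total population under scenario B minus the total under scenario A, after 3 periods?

(Bands numbered youngest = 1 to oldest = 4.)
After projecting period 1:
Births: 1210 × 0.442 = 535, 2060 × 0.124 = 255 ⇒ total 790
Band 2: 370 × 0.958 = 354
Band 3: 1210 × 0.944 = 1142
Band 4: 2060 × 0.929 + 1290 × 0.294 = 1914 + 379 = 2293
Net migration: Band 3 − 92 → 1050
Population now: 0–19=790, 20–39=354, 40–59=1050, 60+=2293
After projecting period 2:
Births: 354 × 0.442 = 156, 1050 × 0.124 = 130 ⇒ total 286
Band 2: 790 × 0.958 = 757
Band 3: 354 × 0.944 = 334
Band 4: 1050 × 0.929 + 2293 × 0.294 = 975 + 674 = 1649
Net migration: Band 3 − 92 → 242
Population now: 0–19=286, 20–39=757, 40–59=242, 60+=1649
After projecting period 3:
Births: 757 × 0.442 = 335, 242 × 0.124 = 30 ⇒ total 365
Band 2: 286 × 0.958 = 274
Band 3: 757 × 0.944 = 715
Band 4: 242 × 0.929 + 1649 × 0.294 = 225 + 485 = 710
Net migration: Band 3 − 92 → 623
Population now: 0–19=365, 20–39=274, 40–59=623, 60+=710
Scenario A total after 3 periods: 1972
Scenario B projection —
After projecting period 1:
Births: 1210 × 0.542 = 656, 2060 × 0.124 = 255 ⇒ total 911
Band 2: 370 × 0.958 = 354
Band 3: 1210 × 0.944 = 1142
Band 4: 2060 × 0.929 + 1290 × 0.294 = 1914 + 379 = 2293
Net migration: Band 3 − 92 → 1050
Population now: 0–19=911, 20–39=354, 40–59=1050, 60+=2293
After projecting period 2:
Births: 354 × 0.542 = 192, 1050 × 0.124 = 130 ⇒ total 322
Band 2: 911 × 0.958 = 873
Band 3: 354 × 0.944 = 334
Band 4: 1050 × 0.929 + 2293 × 0.294 = 975 + 674 = 1649
Net migration: Band 3 − 92 → 242
Population now: 0–19=322, 20–39=873, 40–59=242, 60+=1649
After projecting period 3:
Births: 873 × 0.542 = 473, 242 × 0.124 = 30 ⇒ total 503
Band 2: 322 × 0.958 = 308
Band 3: 873 × 0.944 = 824
Band 4: 242 × 0.929 + 1649 × 0.294 = 225 + 485 = 710
Net migration: Band 3 − 92 → 732
Population now: 0–19=503, 20–39=308, 40–59=732, 60+=710
Scenario B total after 3 periods: 2253
Difference B − A = 2253 − 1972 = 281

281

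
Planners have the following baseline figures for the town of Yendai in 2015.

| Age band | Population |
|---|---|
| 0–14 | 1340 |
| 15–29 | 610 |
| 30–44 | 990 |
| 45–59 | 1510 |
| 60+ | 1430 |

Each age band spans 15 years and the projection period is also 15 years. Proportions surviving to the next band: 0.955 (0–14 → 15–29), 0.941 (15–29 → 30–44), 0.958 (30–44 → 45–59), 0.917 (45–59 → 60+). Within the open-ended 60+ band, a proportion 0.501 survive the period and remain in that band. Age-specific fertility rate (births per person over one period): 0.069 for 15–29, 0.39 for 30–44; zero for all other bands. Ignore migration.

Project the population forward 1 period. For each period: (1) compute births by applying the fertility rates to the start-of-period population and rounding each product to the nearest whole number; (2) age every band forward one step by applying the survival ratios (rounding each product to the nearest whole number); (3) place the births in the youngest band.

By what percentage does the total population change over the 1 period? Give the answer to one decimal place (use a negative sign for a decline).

— Period 1 —
Births: 610 × 0.069 = 42  |  990 × 0.39 = 386 → total 428
15–29: 1340 × 0.955 = 1280
30–44: 610 × 0.941 = 574
45–59: 990 × 0.958 = 948
60+: 1510 × 0.917 + 1430 × 0.501 = 1385 + 716 = 2101
Giving 428 / 1280 / 574 / 948 / 2101.
Total: 5880 → 5331; change = -549; percentage change = -9.3%

-9.3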